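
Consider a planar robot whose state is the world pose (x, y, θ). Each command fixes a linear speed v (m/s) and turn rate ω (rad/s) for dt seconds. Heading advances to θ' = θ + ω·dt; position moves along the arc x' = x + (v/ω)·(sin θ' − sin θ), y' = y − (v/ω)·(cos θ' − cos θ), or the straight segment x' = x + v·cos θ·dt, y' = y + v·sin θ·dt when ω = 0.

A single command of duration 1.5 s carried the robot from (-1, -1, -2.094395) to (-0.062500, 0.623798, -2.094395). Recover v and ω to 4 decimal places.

v = -1.2500, ω = 0.0000

Δθ = -2.094395 − -2.094395 = 0.000000
ω = Δθ/dt = 0.000000/1.5 = 0.0000
ω = 0 → v = (Δx·cos θ + Δy·sin θ)/dt = -1.2500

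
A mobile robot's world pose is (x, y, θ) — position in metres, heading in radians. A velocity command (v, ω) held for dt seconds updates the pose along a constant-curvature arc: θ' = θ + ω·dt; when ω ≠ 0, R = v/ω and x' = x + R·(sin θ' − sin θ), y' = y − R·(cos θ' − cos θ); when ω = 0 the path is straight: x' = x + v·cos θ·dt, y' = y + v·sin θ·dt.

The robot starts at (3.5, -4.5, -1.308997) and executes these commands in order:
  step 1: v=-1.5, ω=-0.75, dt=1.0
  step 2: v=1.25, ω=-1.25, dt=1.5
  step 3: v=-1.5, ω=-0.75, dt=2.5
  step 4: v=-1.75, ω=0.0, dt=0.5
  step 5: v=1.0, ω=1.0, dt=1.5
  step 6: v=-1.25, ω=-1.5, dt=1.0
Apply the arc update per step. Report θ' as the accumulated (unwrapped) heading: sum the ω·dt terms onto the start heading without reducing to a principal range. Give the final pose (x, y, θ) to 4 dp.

(0.8582, -6.6468, -5.8090)

step 1: θ'=-2.0590 (R=2.0000) → pose (3.6655, -3.0443, -2.0590)
step 2: θ'=-3.9340 (R=-1.0000) → pose (2.0703, -3.2774, -3.9340)
step 3: θ'=-5.8090 (R=2.0000) → pose (1.5594, -6.4610, -5.8090)
step 4: θ'=-5.8090 (straight) → pose (0.7810, -6.8605, -5.8090)
step 5: θ'=-4.3090 (R=1.0000) → pose (1.2441, -5.5783, -4.3090)
step 6: θ'=-5.8090 (R=0.8333) → pose (0.8582, -6.6468, -5.8090)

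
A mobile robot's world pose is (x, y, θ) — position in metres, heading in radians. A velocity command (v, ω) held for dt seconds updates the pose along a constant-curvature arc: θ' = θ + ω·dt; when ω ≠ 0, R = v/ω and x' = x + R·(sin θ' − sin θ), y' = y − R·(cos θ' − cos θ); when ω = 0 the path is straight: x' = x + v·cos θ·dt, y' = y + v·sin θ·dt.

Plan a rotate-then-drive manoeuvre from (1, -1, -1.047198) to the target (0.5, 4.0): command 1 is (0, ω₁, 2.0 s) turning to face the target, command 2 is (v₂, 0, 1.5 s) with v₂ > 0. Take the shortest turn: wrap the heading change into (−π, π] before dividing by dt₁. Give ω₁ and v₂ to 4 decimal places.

ω₁ = 1.3588, v₂ = 3.3500

heading to target = atan2(4−-1, 0.5−1) = 1.6705
Δθ = wrap(1.6705 − -1.0472) = 2.7177; ω₁ = Δθ/dt₁ = 1.3588
distance = √((0.5−1)² + (4−-1)²) = 5.0249; v₂ = distance/dt₂ = 3.3500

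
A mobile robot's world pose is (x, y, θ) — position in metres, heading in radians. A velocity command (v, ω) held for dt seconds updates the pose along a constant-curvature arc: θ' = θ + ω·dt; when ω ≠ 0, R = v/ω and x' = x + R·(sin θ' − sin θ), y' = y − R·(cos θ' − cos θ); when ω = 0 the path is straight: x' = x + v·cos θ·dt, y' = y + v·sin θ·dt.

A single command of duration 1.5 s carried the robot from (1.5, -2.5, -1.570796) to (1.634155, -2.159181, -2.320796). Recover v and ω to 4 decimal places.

v = -0.2500, ω = -0.5000

Δθ = -2.320796 − -1.570796 = -0.750000
ω = Δθ/dt = -0.750000/1.5 = -0.5000
R = −Δy/(cos θ' − cos θ) = 0.5000
v = R·ω = 0.5000·-0.5000 = -0.2500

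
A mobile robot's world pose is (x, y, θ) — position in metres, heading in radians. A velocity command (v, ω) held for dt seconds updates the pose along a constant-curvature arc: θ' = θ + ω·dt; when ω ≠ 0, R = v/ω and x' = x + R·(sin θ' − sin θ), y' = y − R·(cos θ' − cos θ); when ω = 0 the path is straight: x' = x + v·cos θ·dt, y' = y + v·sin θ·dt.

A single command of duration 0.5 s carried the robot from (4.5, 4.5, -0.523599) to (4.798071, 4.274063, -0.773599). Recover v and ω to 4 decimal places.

v = 0.7500, ω = -0.5000

Δθ = -0.773599 − -0.523599 = -0.250000
ω = Δθ/dt = -0.250000/0.5 = -0.5000
R = Δx/(sin θ' − sin θ) = -1.5000
v = R·ω = -1.5000·-0.5000 = 0.7500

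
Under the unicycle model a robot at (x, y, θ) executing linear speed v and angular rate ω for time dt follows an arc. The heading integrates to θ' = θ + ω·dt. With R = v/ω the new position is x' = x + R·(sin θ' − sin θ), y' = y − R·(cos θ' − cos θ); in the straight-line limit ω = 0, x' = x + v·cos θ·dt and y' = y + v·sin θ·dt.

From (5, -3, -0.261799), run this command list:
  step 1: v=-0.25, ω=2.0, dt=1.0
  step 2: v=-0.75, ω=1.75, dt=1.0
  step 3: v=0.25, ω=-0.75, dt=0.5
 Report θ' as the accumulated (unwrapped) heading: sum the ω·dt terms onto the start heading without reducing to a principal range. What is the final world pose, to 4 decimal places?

step 1: θ'=1.7382 (R=-0.1250) → pose (4.8444, -3.1416, 1.7382)
step 2: θ'=3.4882 (R=-0.4286) → pose (5.4126, -3.4732, 3.4882)
step 3: θ'=3.1132 (R=-0.3333) → pose (5.2899, -3.4929, 3.1132)

(5.2899, -3.4929, 3.1132)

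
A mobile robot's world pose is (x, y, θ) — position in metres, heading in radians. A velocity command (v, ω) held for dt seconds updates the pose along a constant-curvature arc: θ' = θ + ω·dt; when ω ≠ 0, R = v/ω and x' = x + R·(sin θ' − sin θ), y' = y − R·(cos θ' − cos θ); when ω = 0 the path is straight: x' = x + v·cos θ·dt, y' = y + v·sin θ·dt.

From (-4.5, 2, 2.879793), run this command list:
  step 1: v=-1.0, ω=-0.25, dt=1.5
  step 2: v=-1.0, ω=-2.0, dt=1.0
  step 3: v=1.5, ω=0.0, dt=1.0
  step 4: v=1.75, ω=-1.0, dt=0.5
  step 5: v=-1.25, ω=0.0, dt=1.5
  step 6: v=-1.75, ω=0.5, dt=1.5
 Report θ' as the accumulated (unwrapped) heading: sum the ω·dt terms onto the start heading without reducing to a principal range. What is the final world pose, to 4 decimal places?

(-5.3176, 0.4969, 0.7548)

step 1: θ'=2.5048 (R=4.0000) → pose (-3.1568, 1.3523, 2.5048)
step 2: θ'=0.5048 (R=0.5000) → pose (-3.2123, 0.5127, 0.5048)
step 3: θ'=0.5048 (straight) → pose (-1.8994, 1.2381, 0.5048)
step 4: θ'=0.0048 (R=-1.7500) → pose (-1.0614, 1.4564, 0.0048)
step 5: θ'=0.0048 (straight) → pose (-2.9364, 1.4474, 0.0048)
step 6: θ'=0.7548 (R=-3.5000) → pose (-5.3176, 0.4969, 0.7548)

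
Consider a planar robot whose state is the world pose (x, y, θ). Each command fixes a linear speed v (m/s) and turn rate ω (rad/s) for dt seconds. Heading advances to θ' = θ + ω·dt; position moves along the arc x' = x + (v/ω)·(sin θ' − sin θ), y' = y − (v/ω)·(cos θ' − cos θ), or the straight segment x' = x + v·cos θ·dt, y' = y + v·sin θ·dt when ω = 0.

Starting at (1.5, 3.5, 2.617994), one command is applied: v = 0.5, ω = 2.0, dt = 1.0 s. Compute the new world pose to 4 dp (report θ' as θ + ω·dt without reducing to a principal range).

θ' = 2.6180 + 2.0·1.0 = 4.6180
R = v/ω = 0.5/2.0 = 0.2500
x' = 1.5 + 0.2500·(sin 4.6180 − sin 2.6180) = 1.1261
y' = 3.5 − 0.2500·(cos 4.6180 − cos 2.6180) = 3.3071

(1.1261, 3.3071, 4.6180)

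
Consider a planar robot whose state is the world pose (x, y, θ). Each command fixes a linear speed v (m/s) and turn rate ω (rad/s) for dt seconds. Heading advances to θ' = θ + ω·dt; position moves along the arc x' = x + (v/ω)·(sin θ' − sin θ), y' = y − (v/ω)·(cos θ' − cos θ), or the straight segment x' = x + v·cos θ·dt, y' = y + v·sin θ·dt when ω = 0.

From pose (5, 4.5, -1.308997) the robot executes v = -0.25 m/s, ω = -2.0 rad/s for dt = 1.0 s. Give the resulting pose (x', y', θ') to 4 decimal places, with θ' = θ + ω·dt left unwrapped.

(5.1416, 4.6556, -3.3090)

θ' = -1.3090 + -2.0·1.0 = -3.3090
R = v/ω = -0.25/-2.0 = 0.1250
x' = 5 + 0.1250·(sin -3.3090 − sin -1.3090) = 5.1416
y' = 4.5 − 0.1250·(cos -3.3090 − cos -1.3090) = 4.6556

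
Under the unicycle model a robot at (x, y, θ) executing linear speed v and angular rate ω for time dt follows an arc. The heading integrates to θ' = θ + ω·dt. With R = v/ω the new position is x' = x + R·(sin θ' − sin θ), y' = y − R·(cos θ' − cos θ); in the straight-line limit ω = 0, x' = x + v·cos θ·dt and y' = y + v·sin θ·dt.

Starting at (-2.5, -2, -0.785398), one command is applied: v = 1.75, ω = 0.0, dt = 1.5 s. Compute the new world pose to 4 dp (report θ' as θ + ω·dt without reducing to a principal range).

(-0.6438, -3.8562, -0.7854)

θ' = -0.7854 + 0.0·1.5 = -0.7854
ω = 0 → straight: x' = -2.5 + 1.75·cos(-0.7854)·1.5 = -0.6438
y' = -2 + 1.75·sin(-0.7854)·1.5 = -3.8562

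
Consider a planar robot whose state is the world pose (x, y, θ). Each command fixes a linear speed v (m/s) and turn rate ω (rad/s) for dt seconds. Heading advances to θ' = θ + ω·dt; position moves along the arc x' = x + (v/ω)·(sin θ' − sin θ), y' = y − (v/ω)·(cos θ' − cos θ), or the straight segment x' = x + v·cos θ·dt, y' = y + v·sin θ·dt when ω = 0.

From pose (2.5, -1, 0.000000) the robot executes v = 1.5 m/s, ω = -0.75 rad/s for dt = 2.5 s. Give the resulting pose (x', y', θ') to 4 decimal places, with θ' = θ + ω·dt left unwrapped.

(4.4082, -3.5991, -1.8750)

θ' = 0.0000 + -0.75·2.5 = -1.8750
R = v/ω = 1.5/-0.75 = -2.0000
x' = 2.5 + -2.0000·(sin -1.8750 − sin 0.0000) = 4.4082
y' = -1 − -2.0000·(cos -1.8750 − cos 0.0000) = -3.5991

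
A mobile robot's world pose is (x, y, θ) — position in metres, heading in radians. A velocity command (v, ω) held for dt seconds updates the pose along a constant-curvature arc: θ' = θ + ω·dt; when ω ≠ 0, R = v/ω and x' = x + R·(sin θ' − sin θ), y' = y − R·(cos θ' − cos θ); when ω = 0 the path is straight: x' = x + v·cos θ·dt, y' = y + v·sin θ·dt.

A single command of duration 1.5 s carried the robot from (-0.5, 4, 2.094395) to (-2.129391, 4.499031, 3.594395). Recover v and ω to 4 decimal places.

v = 1.2500, ω = 1.0000

Δθ = 3.594395 − 2.094395 = 1.500000
ω = Δθ/dt = 1.500000/1.5 = 1.0000
R = Δx/(sin θ' − sin θ) = 1.2500
v = R·ω = 1.2500·1.0000 = 1.2500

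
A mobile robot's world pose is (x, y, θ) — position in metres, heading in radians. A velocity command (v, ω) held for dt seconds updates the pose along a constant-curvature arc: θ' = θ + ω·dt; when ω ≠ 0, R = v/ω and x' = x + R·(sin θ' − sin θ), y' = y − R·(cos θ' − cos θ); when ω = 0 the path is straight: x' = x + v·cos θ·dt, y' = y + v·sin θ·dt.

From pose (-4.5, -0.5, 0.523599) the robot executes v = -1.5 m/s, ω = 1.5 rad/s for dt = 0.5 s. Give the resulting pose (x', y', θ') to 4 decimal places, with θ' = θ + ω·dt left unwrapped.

θ' = 0.5236 + 1.5·0.5 = 1.2736
R = v/ω = -1.5/1.5 = -1.0000
x' = -4.5 + -1.0000·(sin 1.2736 − sin 0.5236) = -4.9562
y' = -0.5 − -1.0000·(cos 1.2736 − cos 0.5236) = -1.0732

(-4.9562, -1.0732, 1.2736)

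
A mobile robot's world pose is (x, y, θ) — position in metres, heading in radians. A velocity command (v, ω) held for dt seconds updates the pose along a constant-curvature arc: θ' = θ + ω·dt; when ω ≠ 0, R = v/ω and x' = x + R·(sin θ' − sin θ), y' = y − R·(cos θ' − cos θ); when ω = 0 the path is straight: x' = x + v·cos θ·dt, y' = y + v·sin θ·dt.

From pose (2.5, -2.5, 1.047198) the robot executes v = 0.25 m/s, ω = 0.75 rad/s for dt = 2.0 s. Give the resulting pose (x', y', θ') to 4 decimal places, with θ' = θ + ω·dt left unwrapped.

(2.3980, -2.0572, 2.5472)

θ' = 1.0472 + 0.75·2.0 = 2.5472
R = v/ω = 0.25/0.75 = 0.3333
x' = 2.5 + 0.3333·(sin 2.5472 − sin 1.0472) = 2.3980
y' = -2.5 − 0.3333·(cos 2.5472 − cos 1.0472) = -2.0572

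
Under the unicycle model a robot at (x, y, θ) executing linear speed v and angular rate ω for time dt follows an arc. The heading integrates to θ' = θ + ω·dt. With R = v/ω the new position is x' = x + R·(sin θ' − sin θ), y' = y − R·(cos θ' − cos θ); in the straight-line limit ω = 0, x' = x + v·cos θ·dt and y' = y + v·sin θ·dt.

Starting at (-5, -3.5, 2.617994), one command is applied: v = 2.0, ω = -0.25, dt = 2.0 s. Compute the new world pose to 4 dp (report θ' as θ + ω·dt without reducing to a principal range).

(-7.8319, -0.7342, 2.1180)

θ' = 2.6180 + -0.25·2.0 = 2.1180
R = v/ω = 2.0/-0.25 = -8.0000
x' = -5 + -8.0000·(sin 2.1180 − sin 2.6180) = -7.8319
y' = -3.5 − -8.0000·(cos 2.1180 − cos 2.6180) = -0.7342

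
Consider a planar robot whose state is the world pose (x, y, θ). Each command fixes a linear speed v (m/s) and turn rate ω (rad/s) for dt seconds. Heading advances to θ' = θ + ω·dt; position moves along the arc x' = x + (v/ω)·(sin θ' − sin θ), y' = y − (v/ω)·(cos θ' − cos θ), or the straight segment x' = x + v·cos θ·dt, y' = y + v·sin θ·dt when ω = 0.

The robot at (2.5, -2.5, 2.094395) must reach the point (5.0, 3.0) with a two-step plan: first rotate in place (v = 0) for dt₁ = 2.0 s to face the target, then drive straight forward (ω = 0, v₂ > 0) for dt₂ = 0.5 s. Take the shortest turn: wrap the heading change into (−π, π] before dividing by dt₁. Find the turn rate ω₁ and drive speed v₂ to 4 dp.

ω₁ = -0.4751, v₂ = 12.0830

heading to target = atan2(3−-2.5, 5−2.5) = 1.1442
Δθ = wrap(1.1442 − 2.0944) = -0.9502; ω₁ = Δθ/dt₁ = -0.4751
distance = √((5−2.5)² + (3−-2.5)²) = 6.0415; v₂ = distance/dt₂ = 12.0830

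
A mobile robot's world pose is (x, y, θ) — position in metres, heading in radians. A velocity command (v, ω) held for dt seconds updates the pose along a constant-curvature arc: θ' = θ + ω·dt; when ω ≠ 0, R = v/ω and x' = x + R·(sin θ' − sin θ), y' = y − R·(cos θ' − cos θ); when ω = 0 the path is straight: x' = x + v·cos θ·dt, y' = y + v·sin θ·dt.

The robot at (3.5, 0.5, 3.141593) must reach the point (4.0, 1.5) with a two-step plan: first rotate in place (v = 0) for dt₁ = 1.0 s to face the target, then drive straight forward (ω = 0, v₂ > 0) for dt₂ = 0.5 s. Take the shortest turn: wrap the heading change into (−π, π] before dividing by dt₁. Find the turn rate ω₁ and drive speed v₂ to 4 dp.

heading to target = atan2(1.5−0.5, 4−3.5) = 1.1071
Δθ = wrap(1.1071 − 3.1416) = -2.0344; ω₁ = Δθ/dt₁ = -2.0344
distance = √((4−3.5)² + (1.5−0.5)²) = 1.1180; v₂ = distance/dt₂ = 2.2361

ω₁ = -2.0344, v₂ = 2.2361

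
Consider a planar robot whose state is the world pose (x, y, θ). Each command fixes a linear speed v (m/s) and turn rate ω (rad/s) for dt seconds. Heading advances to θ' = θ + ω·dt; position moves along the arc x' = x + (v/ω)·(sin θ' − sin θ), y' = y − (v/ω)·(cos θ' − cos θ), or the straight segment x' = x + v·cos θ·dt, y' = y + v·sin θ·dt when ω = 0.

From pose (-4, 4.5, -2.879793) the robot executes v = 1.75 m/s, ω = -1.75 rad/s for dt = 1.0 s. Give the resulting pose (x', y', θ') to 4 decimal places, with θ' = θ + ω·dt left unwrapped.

θ' = -2.8798 + -1.75·1.0 = -4.6298
R = v/ω = 1.75/-1.75 = -1.0000
x' = -4 + -1.0000·(sin -4.6298 − sin -2.8798) = -5.2554
y' = 4.5 − -1.0000·(cos -4.6298 − cos -2.8798) = 5.3834

(-5.2554, 5.3834, -4.6298)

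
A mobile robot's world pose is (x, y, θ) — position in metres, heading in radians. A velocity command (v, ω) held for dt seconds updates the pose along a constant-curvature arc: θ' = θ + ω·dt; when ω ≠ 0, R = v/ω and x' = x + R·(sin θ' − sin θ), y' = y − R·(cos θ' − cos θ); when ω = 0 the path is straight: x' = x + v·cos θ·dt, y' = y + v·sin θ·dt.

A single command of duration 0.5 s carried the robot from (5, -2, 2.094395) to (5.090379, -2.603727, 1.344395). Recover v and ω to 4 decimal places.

v = -1.2500, ω = -1.5000

Δθ = 1.344395 − 2.094395 = -0.750000
ω = Δθ/dt = -0.750000/0.5 = -1.5000
R = −Δy/(cos θ' − cos θ) = 0.8333
v = R·ω = 0.8333·-1.5000 = -1.2500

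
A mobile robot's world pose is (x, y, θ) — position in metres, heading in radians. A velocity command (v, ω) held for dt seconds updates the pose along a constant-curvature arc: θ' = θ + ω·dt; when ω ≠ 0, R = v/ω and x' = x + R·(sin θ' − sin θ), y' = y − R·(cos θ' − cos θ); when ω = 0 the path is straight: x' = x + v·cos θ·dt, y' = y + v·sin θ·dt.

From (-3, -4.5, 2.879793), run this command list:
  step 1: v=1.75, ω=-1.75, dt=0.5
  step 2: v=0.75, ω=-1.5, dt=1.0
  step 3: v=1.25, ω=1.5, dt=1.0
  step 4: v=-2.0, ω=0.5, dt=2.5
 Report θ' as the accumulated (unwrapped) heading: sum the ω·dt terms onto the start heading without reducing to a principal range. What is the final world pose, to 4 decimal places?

(0.9974, -4.5193, 3.2548)

step 1: θ'=2.0048 (R=-1.0000) → pose (-3.6485, -3.9546, 2.0048)
step 2: θ'=0.5048 (R=-0.5000) → pose (-3.4366, -3.3067, 0.5048)
step 3: θ'=2.0048 (R=0.8333) → pose (-3.0836, -2.2269, 2.0048)
step 4: θ'=3.2548 (R=-4.0000) → pose (0.9974, -4.5193, 3.2548)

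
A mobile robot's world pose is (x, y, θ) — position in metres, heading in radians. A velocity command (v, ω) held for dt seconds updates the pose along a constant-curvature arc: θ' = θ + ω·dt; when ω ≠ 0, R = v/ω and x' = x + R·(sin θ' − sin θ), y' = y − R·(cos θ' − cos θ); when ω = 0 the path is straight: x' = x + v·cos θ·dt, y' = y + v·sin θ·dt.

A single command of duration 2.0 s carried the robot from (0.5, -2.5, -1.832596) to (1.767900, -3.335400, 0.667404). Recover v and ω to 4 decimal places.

v = 1.0000, ω = 1.2500

Δθ = 0.667404 − -1.832596 = 2.500000
ω = Δθ/dt = 2.500000/2.0 = 1.2500
R = Δx/(sin θ' − sin θ) = 0.8000
v = R·ω = 0.8000·1.2500 = 1.0000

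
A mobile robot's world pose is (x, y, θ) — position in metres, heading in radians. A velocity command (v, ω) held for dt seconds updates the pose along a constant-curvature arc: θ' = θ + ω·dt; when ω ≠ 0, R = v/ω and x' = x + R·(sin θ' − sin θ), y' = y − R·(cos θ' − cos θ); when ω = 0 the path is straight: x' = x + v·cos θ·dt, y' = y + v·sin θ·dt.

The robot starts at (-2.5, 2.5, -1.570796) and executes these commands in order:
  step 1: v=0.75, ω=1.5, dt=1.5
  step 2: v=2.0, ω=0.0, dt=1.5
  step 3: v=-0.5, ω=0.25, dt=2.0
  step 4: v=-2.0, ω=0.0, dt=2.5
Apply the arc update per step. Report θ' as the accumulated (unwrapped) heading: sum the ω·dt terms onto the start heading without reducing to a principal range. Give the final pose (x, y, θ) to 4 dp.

(-1.8523, -1.4189, 1.1792)

step 1: θ'=0.6792 (R=0.5000) → pose (-1.6859, 2.1110, 0.6792)
step 2: θ'=0.6792 (straight) → pose (0.6483, 3.9955, 0.6792)
step 3: θ'=1.1792 (R=-2.0000) → pose (0.0560, 3.2027, 1.1792)
step 4: θ'=1.1792 (straight) → pose (-1.8523, -1.4189, 1.1792)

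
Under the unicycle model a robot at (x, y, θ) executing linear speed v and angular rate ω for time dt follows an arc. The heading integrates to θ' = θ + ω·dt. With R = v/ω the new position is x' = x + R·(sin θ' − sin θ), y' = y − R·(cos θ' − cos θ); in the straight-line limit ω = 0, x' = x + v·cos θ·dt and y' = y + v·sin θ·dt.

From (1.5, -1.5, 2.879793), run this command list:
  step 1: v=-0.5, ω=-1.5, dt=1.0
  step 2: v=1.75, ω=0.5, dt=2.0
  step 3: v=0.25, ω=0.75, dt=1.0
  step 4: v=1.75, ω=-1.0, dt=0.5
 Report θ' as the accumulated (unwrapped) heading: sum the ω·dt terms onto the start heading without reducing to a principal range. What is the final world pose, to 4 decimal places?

step 1: θ'=1.3798 (R=0.3333) → pose (1.7410, -1.8853, 1.3798)
step 2: θ'=2.3798 (R=3.5000) → pose (0.7204, 1.3118, 2.3798)
step 3: θ'=3.1298 (R=0.3333) → pose (0.4943, 1.4039, 3.1298)
step 4: θ'=2.6298 (R=-1.7500) → pose (-0.3421, 1.6280, 2.6298)

(-0.3421, 1.6280, 2.6298)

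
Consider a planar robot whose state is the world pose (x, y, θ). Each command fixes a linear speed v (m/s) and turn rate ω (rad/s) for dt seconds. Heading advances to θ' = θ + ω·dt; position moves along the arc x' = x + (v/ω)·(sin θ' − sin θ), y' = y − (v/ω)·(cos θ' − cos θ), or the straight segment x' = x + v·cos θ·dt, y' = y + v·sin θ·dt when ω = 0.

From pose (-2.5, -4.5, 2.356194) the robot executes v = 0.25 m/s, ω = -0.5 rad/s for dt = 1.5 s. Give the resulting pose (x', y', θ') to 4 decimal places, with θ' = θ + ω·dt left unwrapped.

θ' = 2.3562 + -0.5·1.5 = 1.6062
R = v/ω = 0.25/-0.5 = -0.5000
x' = -2.5 + -0.5000·(sin 1.6062 − sin 2.3562) = -2.6461
y' = -4.5 − -0.5000·(cos 1.6062 − cos 2.3562) = -4.1641

(-2.6461, -4.1641, 1.6062)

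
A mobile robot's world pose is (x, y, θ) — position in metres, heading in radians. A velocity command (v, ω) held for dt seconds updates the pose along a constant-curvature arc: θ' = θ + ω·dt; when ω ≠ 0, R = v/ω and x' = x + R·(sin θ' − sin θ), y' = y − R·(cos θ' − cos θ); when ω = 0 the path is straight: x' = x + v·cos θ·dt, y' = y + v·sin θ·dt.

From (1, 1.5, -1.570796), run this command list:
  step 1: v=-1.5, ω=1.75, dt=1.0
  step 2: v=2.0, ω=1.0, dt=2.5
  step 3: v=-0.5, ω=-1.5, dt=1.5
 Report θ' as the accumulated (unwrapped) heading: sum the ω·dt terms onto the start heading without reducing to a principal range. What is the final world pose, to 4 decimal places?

step 1: θ'=0.1792 (R=-0.8571) → pose (-0.0099, 2.3434, 0.1792)
step 2: θ'=2.6792 (R=2.0000) → pose (0.5258, 6.1014, 2.6792)
step 3: θ'=0.4292 (R=0.3333) → pose (0.5158, 5.4999, 0.4292)

(0.5158, 5.4999, 0.4292)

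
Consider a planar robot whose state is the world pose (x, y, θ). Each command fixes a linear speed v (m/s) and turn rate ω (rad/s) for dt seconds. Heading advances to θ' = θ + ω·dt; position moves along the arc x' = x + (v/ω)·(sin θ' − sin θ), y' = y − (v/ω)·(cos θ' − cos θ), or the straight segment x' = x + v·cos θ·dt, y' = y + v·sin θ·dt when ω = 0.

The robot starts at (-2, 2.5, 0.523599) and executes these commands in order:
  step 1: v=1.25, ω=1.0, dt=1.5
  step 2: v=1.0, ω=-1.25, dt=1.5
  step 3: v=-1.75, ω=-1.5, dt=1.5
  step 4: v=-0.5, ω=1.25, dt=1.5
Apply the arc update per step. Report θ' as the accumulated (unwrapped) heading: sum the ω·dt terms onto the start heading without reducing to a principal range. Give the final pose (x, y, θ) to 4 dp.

(-2.3342, 7.6070, -0.2264)

step 1: θ'=2.0236 (R=1.2500) → pose (-1.5010, 4.1294, 2.0236)
step 2: θ'=0.1486 (R=-0.8000) → pose (-0.9000, 5.2706, 0.1486)
step 3: θ'=-2.1014 (R=1.1667) → pose (-2.0790, 7.0148, -2.1014)
step 4: θ'=-0.2264 (R=-0.4000) → pose (-2.3342, 7.6070, -0.2264)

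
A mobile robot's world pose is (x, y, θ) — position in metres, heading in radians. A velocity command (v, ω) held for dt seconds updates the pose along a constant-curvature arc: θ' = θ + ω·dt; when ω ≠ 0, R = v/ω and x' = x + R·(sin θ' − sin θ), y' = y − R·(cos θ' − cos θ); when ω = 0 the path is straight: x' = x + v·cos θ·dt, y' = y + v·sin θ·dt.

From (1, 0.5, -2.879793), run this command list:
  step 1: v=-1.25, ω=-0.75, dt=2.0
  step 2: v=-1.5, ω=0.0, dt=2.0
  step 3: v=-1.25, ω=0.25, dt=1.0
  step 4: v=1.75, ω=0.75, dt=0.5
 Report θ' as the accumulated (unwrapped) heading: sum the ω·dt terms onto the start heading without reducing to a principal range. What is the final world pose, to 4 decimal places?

step 1: θ'=-4.3798 (R=1.6667) → pose (3.0067, -0.5657, -4.3798)
step 2: θ'=-4.3798 (straight) → pose (3.9862, -3.4013, -4.3798)
step 3: θ'=-4.1298 (R=-5.0000) → pose (4.5370, -4.5198, -4.1298)
step 4: θ'=-3.7548 (R=2.3333) → pose (3.9314, -3.8953, -3.7548)

(3.9314, -3.8953, -3.7548)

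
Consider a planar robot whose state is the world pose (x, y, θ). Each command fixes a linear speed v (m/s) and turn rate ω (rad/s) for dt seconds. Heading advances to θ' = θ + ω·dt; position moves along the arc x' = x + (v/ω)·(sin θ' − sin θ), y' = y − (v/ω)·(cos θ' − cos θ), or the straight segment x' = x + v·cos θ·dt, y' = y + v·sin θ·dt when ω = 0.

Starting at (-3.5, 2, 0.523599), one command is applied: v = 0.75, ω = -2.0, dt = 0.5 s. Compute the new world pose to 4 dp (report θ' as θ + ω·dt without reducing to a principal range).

(-3.1405, 2.0085, -0.4764)

θ' = 0.5236 + -2.0·0.5 = -0.4764
R = v/ω = 0.75/-2.0 = -0.3750
x' = -3.5 + -0.3750·(sin -0.4764 − sin 0.5236) = -3.1405
y' = 2 − -0.3750·(cos -0.4764 − cos 0.5236) = 2.0085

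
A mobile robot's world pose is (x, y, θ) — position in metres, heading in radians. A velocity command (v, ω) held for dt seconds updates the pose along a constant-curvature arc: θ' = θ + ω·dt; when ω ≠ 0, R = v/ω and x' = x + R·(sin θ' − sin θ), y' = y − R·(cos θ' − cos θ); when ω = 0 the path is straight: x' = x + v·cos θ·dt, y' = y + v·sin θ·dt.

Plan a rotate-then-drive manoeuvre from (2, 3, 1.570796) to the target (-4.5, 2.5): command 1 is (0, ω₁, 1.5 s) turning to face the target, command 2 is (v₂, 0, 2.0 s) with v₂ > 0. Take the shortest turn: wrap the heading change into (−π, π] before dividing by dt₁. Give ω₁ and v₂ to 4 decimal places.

ω₁ = 1.0984, v₂ = 3.2596

heading to target = atan2(2.5−3, -4.5−2) = -3.0648
Δθ = wrap(-3.0648 − 1.5708) = 1.6476; ω₁ = Δθ/dt₁ = 1.0984
distance = √((-4.5−2)² + (2.5−3)²) = 6.5192; v₂ = distance/dt₂ = 3.2596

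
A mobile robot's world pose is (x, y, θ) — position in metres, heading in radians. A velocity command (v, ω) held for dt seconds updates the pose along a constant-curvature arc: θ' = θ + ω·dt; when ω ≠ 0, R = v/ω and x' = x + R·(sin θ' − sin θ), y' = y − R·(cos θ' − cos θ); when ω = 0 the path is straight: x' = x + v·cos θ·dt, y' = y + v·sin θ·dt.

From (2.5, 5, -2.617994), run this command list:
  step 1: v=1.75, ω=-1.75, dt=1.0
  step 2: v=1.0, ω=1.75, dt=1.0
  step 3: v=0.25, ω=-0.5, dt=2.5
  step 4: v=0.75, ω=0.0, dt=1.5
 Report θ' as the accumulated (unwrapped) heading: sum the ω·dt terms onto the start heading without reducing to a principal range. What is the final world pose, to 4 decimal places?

step 1: θ'=-4.3680 (R=-1.0000) → pose (1.0587, 5.5284, -4.3680)
step 2: θ'=-2.6180 (R=0.5714) → pose (0.2351, 5.8303, -2.6180)
step 3: θ'=-3.8680 (R=-0.5000) → pose (-0.3470, 5.8896, -3.8680)
step 4: θ'=-3.8680 (straight) → pose (-1.1880, 6.6368, -3.8680)

(-1.1880, 6.6368, -3.8680)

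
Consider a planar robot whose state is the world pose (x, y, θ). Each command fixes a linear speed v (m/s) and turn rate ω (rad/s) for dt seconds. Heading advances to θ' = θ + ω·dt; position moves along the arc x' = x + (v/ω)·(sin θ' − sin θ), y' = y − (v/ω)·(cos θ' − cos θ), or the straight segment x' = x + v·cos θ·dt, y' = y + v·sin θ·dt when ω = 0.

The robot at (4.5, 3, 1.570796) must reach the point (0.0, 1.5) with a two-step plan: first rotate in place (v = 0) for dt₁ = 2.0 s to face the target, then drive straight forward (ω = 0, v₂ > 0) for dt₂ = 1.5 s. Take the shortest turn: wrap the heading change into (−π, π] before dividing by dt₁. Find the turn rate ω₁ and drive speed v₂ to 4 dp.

heading to target = atan2(1.5−3, 0−4.5) = -2.8198
Δθ = wrap(-2.8198 − 1.5708) = 1.8925; ω₁ = Δθ/dt₁ = 0.9463
distance = √((0−4.5)² + (1.5−3)²) = 4.7434; v₂ = distance/dt₂ = 3.1623

ω₁ = 0.9463, v₂ = 3.1623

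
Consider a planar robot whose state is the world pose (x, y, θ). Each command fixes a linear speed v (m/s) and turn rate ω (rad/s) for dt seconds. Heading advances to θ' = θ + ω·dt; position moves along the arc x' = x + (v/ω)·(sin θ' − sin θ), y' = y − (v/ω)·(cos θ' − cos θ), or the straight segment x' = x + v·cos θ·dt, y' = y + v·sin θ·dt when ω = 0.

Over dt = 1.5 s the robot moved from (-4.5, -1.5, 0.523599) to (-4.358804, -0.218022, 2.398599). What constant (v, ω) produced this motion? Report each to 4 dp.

Δθ = 2.398599 − 0.523599 = 1.875000
ω = Δθ/dt = 1.875000/1.5 = 1.2500
R = −Δy/(cos θ' − cos θ) = 0.8000
v = R·ω = 0.8000·1.2500 = 1.0000

v = 1.0000, ω = 1.2500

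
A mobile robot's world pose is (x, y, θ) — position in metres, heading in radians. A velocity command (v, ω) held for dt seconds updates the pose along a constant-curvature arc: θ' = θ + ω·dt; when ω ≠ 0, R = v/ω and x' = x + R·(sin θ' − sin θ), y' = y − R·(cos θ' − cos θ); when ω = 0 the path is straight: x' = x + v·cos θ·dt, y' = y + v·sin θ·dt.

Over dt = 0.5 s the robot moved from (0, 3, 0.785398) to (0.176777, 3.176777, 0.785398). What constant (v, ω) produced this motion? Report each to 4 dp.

Δθ = 0.785398 − 0.785398 = 0.000000
ω = Δθ/dt = 0.000000/0.5 = 0.0000
ω = 0 → v = (Δx·cos θ + Δy·sin θ)/dt = 0.5000

v = 0.5000, ω = 0.0000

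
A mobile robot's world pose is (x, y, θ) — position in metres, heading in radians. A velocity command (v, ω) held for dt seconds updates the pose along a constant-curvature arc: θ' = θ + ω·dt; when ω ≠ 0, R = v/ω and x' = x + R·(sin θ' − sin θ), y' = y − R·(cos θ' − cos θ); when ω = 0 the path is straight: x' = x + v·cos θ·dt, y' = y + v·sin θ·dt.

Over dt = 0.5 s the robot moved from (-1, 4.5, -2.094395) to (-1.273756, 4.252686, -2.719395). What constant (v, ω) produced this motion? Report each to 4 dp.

v = 0.7500, ω = -1.2500

Δθ = -2.719395 − -2.094395 = -0.625000
ω = Δθ/dt = -0.625000/0.5 = -1.2500
R = Δx/(sin θ' − sin θ) = -0.6000
v = R·ω = -0.6000·-1.2500 = 0.7500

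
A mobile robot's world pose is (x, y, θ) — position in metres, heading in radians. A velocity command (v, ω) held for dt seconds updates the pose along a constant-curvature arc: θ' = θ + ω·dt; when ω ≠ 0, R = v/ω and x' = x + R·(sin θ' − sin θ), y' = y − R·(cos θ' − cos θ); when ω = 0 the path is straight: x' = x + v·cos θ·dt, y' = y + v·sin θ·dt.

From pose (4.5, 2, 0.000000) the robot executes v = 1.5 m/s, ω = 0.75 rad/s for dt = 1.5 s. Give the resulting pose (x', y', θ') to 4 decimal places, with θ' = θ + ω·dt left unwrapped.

θ' = 0.0000 + 0.75·1.5 = 1.1250
R = v/ω = 1.5/0.75 = 2.0000
x' = 4.5 + 2.0000·(sin 1.1250 − sin 0.0000) = 6.3045
y' = 2 − 2.0000·(cos 1.1250 − cos 0.0000) = 3.1376

(6.3045, 3.1376, 1.1250)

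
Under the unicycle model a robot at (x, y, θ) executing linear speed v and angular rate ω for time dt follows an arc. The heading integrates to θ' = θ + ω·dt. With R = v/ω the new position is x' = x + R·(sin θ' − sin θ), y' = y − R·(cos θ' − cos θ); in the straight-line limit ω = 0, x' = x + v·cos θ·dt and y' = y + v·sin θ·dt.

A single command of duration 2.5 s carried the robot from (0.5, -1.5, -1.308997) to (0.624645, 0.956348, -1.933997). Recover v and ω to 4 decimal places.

v = -1.0000, ω = -0.2500

Δθ = -1.933997 − -1.308997 = -0.625000
ω = Δθ/dt = -0.625000/2.5 = -0.2500
R = −Δy/(cos θ' − cos θ) = 4.0000
v = R·ω = 4.0000·-0.2500 = -1.0000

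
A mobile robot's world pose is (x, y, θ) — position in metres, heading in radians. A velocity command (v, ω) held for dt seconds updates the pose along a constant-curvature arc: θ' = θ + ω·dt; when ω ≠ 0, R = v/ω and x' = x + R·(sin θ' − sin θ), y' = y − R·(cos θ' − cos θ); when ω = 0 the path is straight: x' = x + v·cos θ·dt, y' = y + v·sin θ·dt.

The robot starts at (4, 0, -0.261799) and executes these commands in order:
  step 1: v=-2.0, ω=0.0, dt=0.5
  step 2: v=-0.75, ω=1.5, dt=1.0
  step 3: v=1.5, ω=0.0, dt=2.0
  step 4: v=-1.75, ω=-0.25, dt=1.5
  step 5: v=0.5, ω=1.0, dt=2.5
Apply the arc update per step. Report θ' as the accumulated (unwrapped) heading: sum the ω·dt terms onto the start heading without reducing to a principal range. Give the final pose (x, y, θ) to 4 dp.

(1.6248, 1.3229, 3.3632)

step 1: θ'=-0.2618 (straight) → pose (3.0341, 0.2588, -0.2618)
step 2: θ'=1.2382 (R=-0.5000) → pose (2.4321, -0.0609, 1.2382)
step 3: θ'=1.2382 (straight) → pose (3.4116, 2.7747, 1.2382)
step 4: θ'=0.8632 (R=7.0000) → pose (2.1147, 0.5101, 0.8632)
step 5: θ'=3.3632 (R=0.5000) → pose (1.6248, 1.3229, 3.3632)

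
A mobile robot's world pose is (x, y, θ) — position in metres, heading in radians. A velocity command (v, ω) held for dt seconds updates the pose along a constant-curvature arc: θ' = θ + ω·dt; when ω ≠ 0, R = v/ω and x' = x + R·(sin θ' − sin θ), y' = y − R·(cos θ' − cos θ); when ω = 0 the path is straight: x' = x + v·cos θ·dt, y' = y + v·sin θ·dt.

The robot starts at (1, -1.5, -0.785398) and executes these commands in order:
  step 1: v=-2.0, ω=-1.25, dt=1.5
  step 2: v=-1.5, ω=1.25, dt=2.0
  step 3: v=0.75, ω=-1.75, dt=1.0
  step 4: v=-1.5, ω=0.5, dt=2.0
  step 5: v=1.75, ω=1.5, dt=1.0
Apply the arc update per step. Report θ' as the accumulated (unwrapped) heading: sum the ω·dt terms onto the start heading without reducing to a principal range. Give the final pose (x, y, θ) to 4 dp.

step 1: θ'=-2.6604 (R=1.6000) → pose (1.3908, 1.0497, -2.6604)
step 2: θ'=-0.1604 (R=-1.2000) → pose (1.0271, 3.2980, -0.1604)
step 3: θ'=-1.9104 (R=-0.4286) → pose (1.3627, 2.7322, -1.9104)
step 4: θ'=-0.9104 (R=-3.0000) → pose (0.9033, 5.5718, -0.9104)
step 5: θ'=0.5896 (R=1.1667) → pose (2.4734, 5.3178, 0.5896)

(2.4734, 5.3178, 0.5896)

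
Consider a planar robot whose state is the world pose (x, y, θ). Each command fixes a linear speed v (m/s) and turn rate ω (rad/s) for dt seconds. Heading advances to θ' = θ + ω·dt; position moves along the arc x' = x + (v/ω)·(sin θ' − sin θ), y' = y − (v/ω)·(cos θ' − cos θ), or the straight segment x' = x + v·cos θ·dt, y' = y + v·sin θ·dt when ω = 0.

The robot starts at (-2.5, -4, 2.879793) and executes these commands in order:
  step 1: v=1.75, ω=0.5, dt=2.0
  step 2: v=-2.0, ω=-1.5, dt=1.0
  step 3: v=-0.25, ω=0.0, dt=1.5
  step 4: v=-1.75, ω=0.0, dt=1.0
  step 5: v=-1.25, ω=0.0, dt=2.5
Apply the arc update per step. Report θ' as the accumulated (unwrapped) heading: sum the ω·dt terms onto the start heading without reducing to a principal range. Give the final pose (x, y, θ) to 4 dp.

(-0.1448, -8.4370, 2.3798)

step 1: θ'=3.8798 (R=3.5000) → pose (-5.7612, -4.7919, 3.8798)
step 2: θ'=2.3798 (R=1.3333) → pose (-3.9436, -4.8133, 2.3798)
step 3: θ'=2.3798 (straight) → pose (-3.6723, -5.0721, 2.3798)
step 4: θ'=2.3798 (straight) → pose (-2.4060, -6.2800, 2.3798)
step 5: θ'=2.3798 (straight) → pose (-0.1448, -8.4370, 2.3798)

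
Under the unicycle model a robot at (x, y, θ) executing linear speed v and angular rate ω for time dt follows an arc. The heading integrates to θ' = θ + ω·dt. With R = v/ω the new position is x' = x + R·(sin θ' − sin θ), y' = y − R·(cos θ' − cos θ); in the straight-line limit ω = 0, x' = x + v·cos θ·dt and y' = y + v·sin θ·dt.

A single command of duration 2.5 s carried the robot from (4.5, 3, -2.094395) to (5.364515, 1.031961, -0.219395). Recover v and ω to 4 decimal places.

v = 1.0000, ω = 0.7500

Δθ = -0.219395 − -2.094395 = 1.875000
ω = Δθ/dt = 1.875000/2.5 = 0.7500
R = −Δy/(cos θ' − cos θ) = 1.3333
v = R·ω = 1.3333·0.7500 = 1.0000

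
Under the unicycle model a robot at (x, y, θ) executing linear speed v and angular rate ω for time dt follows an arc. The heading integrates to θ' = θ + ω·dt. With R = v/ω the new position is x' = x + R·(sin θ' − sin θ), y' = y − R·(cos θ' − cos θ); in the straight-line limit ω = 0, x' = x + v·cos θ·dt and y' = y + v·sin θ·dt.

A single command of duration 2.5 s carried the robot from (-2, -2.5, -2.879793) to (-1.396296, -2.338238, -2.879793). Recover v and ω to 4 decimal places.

Δθ = -2.879793 − -2.879793 = 0.000000
ω = Δθ/dt = 0.000000/2.5 = 0.0000
ω = 0 → v = (Δx·cos θ + Δy·sin θ)/dt = -0.2500

v = -0.2500, ω = 0.0000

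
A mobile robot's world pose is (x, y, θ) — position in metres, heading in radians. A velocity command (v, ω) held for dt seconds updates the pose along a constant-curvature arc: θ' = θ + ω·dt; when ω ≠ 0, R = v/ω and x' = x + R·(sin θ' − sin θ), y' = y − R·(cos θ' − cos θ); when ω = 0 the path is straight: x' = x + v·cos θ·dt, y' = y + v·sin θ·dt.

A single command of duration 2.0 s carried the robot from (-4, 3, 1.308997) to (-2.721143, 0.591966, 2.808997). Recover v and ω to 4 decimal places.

v = -1.5000, ω = 0.7500

Δθ = 2.808997 − 1.308997 = 1.500000
ω = Δθ/dt = 1.500000/2.0 = 0.7500
R = −Δy/(cos θ' − cos θ) = -2.0000
v = R·ω = -2.0000·0.7500 = -1.5000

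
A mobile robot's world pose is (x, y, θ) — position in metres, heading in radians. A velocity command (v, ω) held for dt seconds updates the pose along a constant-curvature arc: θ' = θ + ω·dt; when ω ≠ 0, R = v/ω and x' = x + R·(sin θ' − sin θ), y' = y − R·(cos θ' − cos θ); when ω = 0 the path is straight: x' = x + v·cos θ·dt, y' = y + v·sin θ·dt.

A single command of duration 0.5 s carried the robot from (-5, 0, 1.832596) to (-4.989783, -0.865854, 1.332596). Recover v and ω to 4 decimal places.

v = -1.7500, ω = -1.0000

Δθ = 1.332596 − 1.832596 = -0.500000
ω = Δθ/dt = -0.500000/0.5 = -1.0000
R = −Δy/(cos θ' − cos θ) = 1.7500
v = R·ω = 1.7500·-1.0000 = -1.7500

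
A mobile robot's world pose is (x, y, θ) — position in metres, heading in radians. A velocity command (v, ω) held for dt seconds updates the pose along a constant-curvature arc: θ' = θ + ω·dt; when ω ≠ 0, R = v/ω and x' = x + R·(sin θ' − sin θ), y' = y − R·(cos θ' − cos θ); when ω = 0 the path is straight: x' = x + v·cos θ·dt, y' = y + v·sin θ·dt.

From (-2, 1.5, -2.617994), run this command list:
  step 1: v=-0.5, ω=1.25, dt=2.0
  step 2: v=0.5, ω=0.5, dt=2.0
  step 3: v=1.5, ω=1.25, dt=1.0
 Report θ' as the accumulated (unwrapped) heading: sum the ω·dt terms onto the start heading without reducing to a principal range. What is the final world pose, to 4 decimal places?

step 1: θ'=-0.1180 (R=-0.4000) → pose (-2.1529, 2.2436, -0.1180)
step 2: θ'=0.8820 (R=1.0000) → pose (-1.2632, 2.6011, 0.8820)
step 3: θ'=2.1320 (R=1.2000) → pose (-1.1737, 4.0024, 2.1320)

(-1.1737, 4.0024, 2.1320)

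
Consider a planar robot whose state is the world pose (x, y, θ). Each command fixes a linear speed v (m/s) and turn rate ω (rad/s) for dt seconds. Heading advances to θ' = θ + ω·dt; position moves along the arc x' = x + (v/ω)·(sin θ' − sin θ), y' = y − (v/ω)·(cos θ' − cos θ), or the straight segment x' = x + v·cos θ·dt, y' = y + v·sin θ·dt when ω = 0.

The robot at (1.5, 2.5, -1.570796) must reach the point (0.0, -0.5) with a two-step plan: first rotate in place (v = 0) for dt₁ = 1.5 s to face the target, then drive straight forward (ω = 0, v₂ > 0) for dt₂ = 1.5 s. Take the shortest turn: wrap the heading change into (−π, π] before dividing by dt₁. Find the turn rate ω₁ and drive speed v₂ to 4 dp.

heading to target = atan2(-0.5−2.5, 0−1.5) = -2.0344
Δθ = wrap(-2.0344 − -1.5708) = -0.4636; ω₁ = Δθ/dt₁ = -0.3091
distance = √((0−1.5)² + (-0.5−2.5)²) = 3.3541; v₂ = distance/dt₂ = 2.2361

ω₁ = -0.3091, v₂ = 2.2361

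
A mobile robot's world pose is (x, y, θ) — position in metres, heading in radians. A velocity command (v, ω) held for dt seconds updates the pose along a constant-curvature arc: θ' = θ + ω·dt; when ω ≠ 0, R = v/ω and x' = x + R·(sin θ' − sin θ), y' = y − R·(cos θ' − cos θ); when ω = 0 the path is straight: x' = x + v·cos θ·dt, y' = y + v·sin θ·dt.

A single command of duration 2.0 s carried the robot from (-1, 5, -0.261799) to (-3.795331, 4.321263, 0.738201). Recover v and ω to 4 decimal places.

Δθ = 0.738201 − -0.261799 = 1.000000
ω = Δθ/dt = 1.000000/2.0 = 0.5000
R = Δx/(sin θ' − sin θ) = -3.0000
v = R·ω = -3.0000·0.5000 = -1.5000

v = -1.5000, ω = 0.5000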